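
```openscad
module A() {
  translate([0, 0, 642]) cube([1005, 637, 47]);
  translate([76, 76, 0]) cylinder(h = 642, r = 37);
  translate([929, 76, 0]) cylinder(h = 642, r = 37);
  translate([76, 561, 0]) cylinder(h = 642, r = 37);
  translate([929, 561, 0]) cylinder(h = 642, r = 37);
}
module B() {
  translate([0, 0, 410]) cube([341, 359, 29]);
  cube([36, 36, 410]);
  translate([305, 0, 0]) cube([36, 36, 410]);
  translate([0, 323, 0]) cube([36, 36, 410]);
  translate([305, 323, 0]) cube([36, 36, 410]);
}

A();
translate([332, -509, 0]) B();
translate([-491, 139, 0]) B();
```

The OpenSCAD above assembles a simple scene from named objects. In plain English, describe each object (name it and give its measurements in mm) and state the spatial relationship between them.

A is a table with a 1005×637 mm rectangular top, 47 mm thick, top surface at z = 689 mm, supported by four round legs of 74 mm diameter, each leg's bounding box inset 39 mm from the nearest pair of top edges, running from the floor.

B is a four-legged stool. The seat is a 341×359×29 mm slab whose top surface is at z = 439 mm; four square legs, each 36×36 mm in cross-section, run from the floor (z = 0) to the underside of the seat, each flush with a corner of the seat.

Two stools sit around the table at the −y, −x sides.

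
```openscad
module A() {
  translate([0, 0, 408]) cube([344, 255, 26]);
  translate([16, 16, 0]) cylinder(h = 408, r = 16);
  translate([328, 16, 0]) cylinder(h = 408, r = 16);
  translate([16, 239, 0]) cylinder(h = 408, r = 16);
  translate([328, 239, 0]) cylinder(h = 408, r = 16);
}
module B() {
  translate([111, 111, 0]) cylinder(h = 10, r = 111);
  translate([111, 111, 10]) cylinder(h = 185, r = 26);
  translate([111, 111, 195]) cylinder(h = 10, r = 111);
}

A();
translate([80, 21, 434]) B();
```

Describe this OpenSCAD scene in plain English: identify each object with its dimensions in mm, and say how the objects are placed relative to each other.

A is a simple wooden stool: a rectangular seat 344 mm (x) by 255 mm (y), 26 mm thick, top face at z = 434 mm, on four round legs, each 32 mm in diameter. The legs rest on z = 0, each leg's axis is inset half a diameter from the nearest pair of seat edges (so the leg's bounding box is flush with the corner).

B is a spool: two coaxial disc flanges of radius 111 mm and thickness 10 mm, joined by a core cylinder of radius 26 mm and height 185 mm. The lower flange rests on z = 0 and the three cylinders share a vertical axis.

The spool is on top of the stool.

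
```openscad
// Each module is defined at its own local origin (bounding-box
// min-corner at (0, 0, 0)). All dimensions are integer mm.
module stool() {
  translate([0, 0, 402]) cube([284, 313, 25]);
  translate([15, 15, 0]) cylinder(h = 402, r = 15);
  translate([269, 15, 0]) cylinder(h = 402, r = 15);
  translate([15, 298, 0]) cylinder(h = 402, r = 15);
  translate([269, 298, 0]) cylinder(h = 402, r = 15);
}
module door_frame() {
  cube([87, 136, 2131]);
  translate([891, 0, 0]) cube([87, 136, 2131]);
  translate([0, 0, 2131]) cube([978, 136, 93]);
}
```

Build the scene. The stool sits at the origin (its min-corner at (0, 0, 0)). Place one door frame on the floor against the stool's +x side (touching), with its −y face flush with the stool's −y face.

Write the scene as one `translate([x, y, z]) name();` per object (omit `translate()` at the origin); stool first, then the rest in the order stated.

stool();
translate([284, 0, 0]) door_frame();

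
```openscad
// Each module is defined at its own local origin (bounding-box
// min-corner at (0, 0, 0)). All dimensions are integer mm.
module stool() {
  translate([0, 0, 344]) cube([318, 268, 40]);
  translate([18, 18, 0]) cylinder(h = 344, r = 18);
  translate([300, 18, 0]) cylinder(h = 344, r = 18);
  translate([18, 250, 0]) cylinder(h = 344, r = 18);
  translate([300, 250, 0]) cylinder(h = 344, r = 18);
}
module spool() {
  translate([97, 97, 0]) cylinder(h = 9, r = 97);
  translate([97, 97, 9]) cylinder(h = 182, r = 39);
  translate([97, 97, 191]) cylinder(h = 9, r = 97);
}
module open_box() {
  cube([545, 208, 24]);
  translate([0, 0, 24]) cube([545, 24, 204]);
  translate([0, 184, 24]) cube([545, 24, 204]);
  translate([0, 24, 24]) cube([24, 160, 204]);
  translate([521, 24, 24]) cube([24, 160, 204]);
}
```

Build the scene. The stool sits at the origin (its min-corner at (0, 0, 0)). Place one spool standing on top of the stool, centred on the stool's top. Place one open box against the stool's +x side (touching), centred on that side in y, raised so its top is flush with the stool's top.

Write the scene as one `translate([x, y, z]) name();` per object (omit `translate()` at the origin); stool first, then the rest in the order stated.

stool();
translate([62, 37, 384]) spool();
translate([318, 30, 156]) open_box();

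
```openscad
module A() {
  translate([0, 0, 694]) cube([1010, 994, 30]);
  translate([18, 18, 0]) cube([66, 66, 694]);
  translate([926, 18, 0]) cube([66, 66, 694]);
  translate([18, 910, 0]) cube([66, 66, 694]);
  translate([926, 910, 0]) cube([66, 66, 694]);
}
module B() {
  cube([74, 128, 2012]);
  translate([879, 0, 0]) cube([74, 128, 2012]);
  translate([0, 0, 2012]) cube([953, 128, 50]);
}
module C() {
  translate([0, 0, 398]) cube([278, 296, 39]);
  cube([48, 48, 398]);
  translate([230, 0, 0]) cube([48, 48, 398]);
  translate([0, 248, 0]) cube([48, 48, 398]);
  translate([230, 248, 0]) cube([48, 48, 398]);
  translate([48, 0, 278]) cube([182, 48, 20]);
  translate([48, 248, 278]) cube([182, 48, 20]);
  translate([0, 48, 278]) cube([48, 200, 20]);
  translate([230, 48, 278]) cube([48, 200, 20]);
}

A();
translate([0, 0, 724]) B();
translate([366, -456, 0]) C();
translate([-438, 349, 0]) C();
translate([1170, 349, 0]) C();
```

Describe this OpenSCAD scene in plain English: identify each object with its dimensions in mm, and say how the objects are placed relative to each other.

A is a table: top 1010 mm (x) × 994 mm (y), 30 mm thick, upper face at z = 724 mm, on four 66×66 mm square legs, each inset 18 mm from the nearest pair of top edges, running from z = 0 to the bottom of the top.

B is a rectangular door frame: two vertical jambs of 74×128 mm section, 2012 mm tall, with a clear opening 805 mm wide between their inner faces. A header 50 mm tall and 128 mm deep lies on top of the jambs and spans the full outside width.

C is a four-legged stool. The seat is a 278×296×39 mm slab whose top surface is at z = 437 mm; four square legs, each 48×48 mm in cross-section, run from the floor (z = 0) to the underside of the seat, each flush with a corner of the seat. Four stretchers, 48 mm wide and 20 mm tall, connect adjacent legs with their undersides at z = 278 mm, each running between the inner faces of the legs it joins and aligned with the legs' outer faces on the other axis.

The door frame is on top of the table. Three stools sit around the table at the −y, −x, +x sides.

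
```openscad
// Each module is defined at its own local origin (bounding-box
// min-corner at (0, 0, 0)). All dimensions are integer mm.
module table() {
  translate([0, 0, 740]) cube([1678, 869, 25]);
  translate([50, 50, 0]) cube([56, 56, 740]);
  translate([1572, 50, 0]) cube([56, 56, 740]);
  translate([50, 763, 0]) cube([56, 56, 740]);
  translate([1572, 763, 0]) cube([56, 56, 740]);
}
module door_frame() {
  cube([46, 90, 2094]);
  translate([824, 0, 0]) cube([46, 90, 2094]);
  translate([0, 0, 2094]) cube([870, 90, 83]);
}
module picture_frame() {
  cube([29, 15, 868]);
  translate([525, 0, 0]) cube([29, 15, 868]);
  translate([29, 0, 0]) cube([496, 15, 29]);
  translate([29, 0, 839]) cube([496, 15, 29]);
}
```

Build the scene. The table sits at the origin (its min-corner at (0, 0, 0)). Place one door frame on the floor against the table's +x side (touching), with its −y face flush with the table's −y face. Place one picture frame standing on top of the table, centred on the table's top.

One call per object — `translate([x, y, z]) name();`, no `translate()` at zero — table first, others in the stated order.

table();
translate([1678, 0, 0]) door_frame();
translate([562, 427, 765]) picture_frame();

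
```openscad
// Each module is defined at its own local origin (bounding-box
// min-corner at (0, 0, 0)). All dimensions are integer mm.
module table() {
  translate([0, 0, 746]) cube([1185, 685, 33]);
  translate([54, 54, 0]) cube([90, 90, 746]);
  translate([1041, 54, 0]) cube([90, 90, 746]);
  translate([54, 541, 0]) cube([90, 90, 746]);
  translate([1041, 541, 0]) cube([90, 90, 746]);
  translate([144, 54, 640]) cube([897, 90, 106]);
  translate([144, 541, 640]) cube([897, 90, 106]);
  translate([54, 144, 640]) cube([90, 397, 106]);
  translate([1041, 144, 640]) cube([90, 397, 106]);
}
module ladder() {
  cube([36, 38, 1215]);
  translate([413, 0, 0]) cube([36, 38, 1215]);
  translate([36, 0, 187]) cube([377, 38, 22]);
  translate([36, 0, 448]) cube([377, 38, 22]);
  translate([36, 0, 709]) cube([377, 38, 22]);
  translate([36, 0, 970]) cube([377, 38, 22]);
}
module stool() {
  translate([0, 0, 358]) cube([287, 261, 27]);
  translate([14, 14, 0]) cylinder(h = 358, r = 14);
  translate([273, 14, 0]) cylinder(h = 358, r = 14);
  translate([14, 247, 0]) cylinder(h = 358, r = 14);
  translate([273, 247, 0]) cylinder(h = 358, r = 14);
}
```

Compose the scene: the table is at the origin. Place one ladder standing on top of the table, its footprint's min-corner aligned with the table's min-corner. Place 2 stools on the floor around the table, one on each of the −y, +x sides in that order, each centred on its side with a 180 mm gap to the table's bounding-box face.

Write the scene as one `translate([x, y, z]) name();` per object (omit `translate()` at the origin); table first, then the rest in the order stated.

table();
translate([0, 0, 779]) ladder();
translate([449, -441, 0]) stool();
translate([1365, 212, 0]) stool();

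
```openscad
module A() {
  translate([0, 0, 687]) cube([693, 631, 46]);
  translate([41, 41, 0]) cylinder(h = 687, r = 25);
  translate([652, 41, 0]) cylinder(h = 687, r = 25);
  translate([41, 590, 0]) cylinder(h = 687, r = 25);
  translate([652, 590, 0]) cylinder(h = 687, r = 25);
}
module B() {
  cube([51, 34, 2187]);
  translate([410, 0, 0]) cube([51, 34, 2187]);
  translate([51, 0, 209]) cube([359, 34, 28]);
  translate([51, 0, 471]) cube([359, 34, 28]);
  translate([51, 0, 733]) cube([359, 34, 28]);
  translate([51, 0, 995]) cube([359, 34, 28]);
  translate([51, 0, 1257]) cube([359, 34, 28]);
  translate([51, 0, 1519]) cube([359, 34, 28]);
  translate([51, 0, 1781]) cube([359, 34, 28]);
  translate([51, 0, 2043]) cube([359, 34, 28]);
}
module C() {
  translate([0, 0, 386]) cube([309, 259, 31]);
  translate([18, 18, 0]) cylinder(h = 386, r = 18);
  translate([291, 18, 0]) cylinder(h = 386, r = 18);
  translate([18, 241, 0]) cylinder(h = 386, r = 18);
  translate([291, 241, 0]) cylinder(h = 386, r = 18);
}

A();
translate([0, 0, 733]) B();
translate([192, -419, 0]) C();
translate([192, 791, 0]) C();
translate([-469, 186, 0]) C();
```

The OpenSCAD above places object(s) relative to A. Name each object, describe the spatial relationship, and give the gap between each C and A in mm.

Each stool's nearest face is 160 mm from the table's bounding box.

A is a table. B is a ladder. C is a stool. The ladder is on top of the table. Three stools sit around the table at the −y, +y, −x sides. The gap between each stool and the table is 160 mm.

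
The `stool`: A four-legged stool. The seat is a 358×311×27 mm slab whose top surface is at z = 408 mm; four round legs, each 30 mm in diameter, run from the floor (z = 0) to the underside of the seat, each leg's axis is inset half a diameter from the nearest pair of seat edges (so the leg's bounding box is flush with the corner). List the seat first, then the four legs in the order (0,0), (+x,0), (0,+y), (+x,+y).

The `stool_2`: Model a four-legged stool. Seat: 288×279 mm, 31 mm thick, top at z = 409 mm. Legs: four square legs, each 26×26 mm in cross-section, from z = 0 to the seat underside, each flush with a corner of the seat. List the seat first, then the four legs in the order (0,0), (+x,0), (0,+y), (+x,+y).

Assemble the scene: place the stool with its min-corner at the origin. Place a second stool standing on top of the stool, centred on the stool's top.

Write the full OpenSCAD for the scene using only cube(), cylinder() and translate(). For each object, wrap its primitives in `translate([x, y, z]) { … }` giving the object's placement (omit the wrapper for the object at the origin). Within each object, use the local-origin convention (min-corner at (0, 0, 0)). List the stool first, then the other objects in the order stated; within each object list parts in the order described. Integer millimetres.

translate([0, 0, 381]) cube([358, 311, 27]);
translate([15, 15, 0]) cylinder(h = 381, r = 15);
translate([343, 15, 0]) cylinder(h = 381, r = 15);
translate([15, 296, 0]) cylinder(h = 381, r = 15);
translate([343, 296, 0]) cylinder(h = 381, r = 15);
translate([35, 16, 408]) {
  translate([0, 0, 378]) cube([288, 279, 31]);
  cube([26, 26, 378]);
  translate([262, 0, 0]) cube([26, 26, 378]);
  translate([0, 253, 0]) cube([26, 26, 378]);
  translate([262, 253, 0]) cube([26, 26, 378]);
}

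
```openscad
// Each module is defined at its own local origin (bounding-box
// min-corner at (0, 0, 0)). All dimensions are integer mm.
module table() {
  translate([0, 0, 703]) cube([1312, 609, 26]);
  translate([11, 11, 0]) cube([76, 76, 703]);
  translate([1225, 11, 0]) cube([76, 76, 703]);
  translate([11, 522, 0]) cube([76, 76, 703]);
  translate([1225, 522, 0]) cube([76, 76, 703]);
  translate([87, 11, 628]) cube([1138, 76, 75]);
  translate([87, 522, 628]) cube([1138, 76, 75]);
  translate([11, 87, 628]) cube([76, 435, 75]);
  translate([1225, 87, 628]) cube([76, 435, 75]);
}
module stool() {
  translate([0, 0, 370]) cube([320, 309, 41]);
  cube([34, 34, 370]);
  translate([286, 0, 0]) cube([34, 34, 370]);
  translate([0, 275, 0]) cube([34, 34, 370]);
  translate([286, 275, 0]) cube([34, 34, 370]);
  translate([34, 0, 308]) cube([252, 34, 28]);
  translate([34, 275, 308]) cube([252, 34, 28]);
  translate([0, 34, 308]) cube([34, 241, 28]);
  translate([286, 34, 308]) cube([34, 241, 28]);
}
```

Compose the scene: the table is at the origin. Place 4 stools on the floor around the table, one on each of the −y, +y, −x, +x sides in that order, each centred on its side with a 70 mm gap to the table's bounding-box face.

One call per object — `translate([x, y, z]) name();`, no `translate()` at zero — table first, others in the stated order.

table();
translate([496, -379, 0]) stool();
translate([496, 679, 0]) stool();
translate([-390, 150, 0]) stool();
translate([1382, 150, 0]) stool();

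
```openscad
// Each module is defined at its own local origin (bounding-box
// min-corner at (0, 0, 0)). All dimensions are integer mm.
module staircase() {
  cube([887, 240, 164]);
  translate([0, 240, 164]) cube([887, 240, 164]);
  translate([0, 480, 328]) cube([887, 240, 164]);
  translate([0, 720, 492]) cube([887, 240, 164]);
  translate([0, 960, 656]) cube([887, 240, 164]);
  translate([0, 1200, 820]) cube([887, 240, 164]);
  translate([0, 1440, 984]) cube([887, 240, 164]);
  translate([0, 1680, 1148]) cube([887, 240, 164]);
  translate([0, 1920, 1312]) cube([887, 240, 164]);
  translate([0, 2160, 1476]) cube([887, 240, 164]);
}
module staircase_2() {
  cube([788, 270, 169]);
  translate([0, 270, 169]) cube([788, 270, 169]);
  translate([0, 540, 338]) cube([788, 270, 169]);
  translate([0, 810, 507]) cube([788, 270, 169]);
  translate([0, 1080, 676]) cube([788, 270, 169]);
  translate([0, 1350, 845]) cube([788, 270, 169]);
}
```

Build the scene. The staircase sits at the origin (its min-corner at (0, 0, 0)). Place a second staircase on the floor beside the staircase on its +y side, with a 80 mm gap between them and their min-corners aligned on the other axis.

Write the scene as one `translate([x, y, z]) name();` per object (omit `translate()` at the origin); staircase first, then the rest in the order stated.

staircase();
translate([0, 2480, 0]) staircase_2();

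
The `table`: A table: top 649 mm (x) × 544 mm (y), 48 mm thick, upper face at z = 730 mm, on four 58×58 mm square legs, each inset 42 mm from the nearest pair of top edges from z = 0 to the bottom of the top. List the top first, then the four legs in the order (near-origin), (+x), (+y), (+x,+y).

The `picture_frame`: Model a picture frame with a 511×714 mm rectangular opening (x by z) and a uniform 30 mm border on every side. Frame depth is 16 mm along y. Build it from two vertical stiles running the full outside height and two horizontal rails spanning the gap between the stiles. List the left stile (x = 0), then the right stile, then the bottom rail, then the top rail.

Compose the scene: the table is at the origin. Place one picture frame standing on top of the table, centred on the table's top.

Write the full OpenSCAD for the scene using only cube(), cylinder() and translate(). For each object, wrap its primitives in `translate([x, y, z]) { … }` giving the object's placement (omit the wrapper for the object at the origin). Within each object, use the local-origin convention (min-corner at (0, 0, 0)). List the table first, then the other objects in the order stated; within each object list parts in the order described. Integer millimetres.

translate([0, 0, 682]) cube([649, 544, 48]);
translate([42, 42, 0]) cube([58, 58, 682]);
translate([549, 42, 0]) cube([58, 58, 682]);
translate([42, 444, 0]) cube([58, 58, 682]);
translate([549, 444, 0]) cube([58, 58, 682]);
translate([39, 264, 730]) {
  cube([30, 16, 774]);
  translate([541, 0, 0]) cube([30, 16, 774]);
  translate([30, 0, 0]) cube([511, 16, 30]);
  translate([30, 0, 744]) cube([511, 16, 30]);
}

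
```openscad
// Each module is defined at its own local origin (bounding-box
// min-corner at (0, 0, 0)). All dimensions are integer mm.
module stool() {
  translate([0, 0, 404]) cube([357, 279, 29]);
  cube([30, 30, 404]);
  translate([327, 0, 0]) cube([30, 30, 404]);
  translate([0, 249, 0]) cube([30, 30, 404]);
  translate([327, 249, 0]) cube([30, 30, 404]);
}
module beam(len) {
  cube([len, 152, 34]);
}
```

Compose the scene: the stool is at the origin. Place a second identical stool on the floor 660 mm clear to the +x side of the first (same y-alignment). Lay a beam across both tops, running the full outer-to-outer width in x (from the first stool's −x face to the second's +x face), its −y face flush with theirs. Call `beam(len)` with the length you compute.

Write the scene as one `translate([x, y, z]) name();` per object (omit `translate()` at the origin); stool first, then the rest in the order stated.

stool();
translate([1017, 0, 0]) stool();
translate([0, 0, 433]) beam(1374);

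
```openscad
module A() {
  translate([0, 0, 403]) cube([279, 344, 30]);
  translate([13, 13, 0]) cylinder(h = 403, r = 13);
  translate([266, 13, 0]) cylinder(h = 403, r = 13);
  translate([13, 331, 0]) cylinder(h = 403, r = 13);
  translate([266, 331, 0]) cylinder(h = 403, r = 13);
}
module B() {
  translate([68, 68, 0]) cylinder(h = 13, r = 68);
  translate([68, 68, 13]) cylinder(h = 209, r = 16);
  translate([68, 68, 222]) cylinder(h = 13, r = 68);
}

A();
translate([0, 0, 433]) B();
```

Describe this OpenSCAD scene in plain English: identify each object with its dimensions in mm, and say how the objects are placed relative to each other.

A is a four-legged stool. The seat is a 279×344×30 mm slab whose top surface is at z = 433 mm; four round legs, each 26 mm in diameter, run from the floor (z = 0) to the underside of the seat, each leg's axis is inset half a diameter from the nearest pair of seat edges (so the leg's bounding box is flush with the corner).

B is a spool: two coaxial disc flanges of radius 68 mm and thickness 13 mm, joined by a core cylinder of radius 16 mm and height 209 mm. The lower flange rests on z = 0 and the three cylinders share a vertical axis.

The spool is on top of the stool.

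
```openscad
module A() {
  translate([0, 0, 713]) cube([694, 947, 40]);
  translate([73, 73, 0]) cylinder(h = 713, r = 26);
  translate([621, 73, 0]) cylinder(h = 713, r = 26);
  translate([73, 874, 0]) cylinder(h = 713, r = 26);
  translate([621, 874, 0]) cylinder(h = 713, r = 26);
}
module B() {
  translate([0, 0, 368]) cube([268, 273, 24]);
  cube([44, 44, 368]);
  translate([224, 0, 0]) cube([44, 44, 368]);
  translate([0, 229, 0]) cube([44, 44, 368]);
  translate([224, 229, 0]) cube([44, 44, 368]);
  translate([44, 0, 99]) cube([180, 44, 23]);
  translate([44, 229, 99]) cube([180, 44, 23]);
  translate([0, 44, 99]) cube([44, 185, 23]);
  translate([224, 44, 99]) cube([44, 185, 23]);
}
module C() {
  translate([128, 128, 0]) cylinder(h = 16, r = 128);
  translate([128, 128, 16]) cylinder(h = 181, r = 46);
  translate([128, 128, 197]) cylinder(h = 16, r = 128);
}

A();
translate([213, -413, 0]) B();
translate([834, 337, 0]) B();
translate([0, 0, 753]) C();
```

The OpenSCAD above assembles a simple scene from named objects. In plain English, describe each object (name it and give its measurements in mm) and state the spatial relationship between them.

A is a rectangular dining table. The top is 694×947×40 mm with its upper surface at z = 753 mm. It stands on four round legs of 52 mm diameter, each leg's bounding box inset 47 mm from the nearest pair of top edges, running from the floor to the underside of the top.

B is a simple wooden stool: a rectangular seat 268 mm (x) by 273 mm (y), 24 mm thick, top face at z = 392 mm, on four square legs, each 44×44 mm in cross-section. The legs rest on z = 0, each flush with a corner of the seat. Four stretchers, 44 mm wide and 23 mm tall, connect adjacent legs with their undersides at z = 99 mm, each running between the inner faces of the legs it joins and aligned with the legs' outer faces on the other axis.

C is a spool: two coaxial disc flanges of radius 128 mm and thickness 16 mm, joined by a core cylinder of radius 46 mm and height 181 mm. The lower flange rests on z = 0 and the three cylinders share a vertical axis.

Two stools sit around the table at the −y, +x sides. The spool is on top of the table.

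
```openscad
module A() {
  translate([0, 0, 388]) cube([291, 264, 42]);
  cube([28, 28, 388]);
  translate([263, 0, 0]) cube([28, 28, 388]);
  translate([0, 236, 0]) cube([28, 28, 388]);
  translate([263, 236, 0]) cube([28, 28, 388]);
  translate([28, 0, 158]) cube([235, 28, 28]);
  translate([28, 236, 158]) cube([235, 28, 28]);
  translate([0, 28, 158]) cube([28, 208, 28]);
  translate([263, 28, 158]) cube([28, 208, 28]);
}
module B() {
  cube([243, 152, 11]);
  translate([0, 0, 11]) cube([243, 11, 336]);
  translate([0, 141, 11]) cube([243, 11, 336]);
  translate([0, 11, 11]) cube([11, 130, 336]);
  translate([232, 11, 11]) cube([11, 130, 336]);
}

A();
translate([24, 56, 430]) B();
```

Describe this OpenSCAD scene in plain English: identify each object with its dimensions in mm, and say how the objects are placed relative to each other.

A is a four-legged stool. The seat is a 291×264×42 mm slab whose top surface is at z = 430 mm; four square legs, each 28×28 mm in cross-section, run from the floor (z = 0) to the underside of the seat, each flush with a corner of the seat. Four stretchers, 28 mm wide and 28 mm tall, connect adjacent legs with their undersides at z = 158 mm, each running between the inner faces of the legs it joins and aligned with the legs' outer faces on the other axis.

B is an open storage box with external size 243×152×347 mm and wall thickness 11 mm (the base is also 11 mm thick). The base covers the whole footprint; the four walls stand on the base, with the y-facing walls full-width and the x-facing walls fitting between their inner faces.

The open box is on top of the stool, centred.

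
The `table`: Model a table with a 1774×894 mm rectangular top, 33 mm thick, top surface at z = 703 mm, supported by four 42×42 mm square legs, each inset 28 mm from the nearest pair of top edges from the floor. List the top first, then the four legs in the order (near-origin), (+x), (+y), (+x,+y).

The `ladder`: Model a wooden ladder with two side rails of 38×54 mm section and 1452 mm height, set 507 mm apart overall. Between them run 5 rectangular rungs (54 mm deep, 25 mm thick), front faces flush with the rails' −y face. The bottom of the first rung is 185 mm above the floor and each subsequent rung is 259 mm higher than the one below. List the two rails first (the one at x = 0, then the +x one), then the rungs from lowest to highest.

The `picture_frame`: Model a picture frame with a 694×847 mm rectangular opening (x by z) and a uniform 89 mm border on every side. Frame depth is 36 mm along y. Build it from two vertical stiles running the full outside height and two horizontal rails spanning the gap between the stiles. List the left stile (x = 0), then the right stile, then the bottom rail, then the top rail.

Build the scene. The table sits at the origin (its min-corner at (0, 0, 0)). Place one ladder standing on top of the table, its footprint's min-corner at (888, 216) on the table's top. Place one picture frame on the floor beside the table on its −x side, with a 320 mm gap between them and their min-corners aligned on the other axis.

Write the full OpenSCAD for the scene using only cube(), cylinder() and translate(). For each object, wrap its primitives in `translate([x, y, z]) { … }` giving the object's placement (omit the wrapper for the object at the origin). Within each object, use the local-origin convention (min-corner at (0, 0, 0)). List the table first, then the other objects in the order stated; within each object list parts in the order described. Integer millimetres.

translate([0, 0, 670]) cube([1774, 894, 33]);
translate([28, 28, 0]) cube([42, 42, 670]);
translate([1704, 28, 0]) cube([42, 42, 670]);
translate([28, 824, 0]) cube([42, 42, 670]);
translate([1704, 824, 0]) cube([42, 42, 670]);
translate([888, 216, 703]) {
  cube([38, 54, 1452]);
  translate([469, 0, 0]) cube([38, 54, 1452]);
  translate([38, 0, 185]) cube([431, 54, 25]);
  translate([38, 0, 444]) cube([431, 54, 25]);
  translate([38, 0, 703]) cube([431, 54, 25]);
  translate([38, 0, 962]) cube([431, 54, 25]);
  translate([38, 0, 1221]) cube([431, 54, 25]);
}
translate([-1192, 0, 0]) {
  cube([89, 36, 1025]);
  translate([783, 0, 0]) cube([89, 36, 1025]);
  translate([89, 0, 0]) cube([694, 36, 89]);
  translate([89, 0, 936]) cube([694, 36, 89]);
}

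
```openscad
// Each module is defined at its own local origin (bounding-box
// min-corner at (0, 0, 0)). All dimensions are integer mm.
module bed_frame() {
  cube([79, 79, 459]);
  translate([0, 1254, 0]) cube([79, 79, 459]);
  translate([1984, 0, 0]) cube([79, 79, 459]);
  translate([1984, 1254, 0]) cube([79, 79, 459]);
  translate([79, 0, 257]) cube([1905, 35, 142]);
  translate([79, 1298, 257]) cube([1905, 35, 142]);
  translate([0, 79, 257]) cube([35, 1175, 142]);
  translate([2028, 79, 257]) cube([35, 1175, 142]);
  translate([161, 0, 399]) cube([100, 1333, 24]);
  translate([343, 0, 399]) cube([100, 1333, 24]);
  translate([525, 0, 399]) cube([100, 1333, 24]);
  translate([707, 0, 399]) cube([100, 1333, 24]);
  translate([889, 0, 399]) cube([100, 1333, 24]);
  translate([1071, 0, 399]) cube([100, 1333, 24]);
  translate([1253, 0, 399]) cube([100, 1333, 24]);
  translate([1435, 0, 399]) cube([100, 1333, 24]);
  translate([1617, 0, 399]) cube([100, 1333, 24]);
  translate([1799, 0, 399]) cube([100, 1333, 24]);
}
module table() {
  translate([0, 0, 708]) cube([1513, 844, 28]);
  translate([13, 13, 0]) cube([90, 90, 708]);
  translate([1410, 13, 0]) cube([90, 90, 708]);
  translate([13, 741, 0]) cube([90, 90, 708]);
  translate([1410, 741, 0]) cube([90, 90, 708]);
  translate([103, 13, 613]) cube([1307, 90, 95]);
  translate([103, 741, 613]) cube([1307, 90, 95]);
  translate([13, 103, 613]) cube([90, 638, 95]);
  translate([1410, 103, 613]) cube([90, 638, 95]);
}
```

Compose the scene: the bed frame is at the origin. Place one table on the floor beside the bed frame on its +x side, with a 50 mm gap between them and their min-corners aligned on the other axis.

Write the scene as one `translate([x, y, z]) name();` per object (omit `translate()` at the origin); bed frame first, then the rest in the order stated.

bed_frame();
translate([2113, 0, 0]) table();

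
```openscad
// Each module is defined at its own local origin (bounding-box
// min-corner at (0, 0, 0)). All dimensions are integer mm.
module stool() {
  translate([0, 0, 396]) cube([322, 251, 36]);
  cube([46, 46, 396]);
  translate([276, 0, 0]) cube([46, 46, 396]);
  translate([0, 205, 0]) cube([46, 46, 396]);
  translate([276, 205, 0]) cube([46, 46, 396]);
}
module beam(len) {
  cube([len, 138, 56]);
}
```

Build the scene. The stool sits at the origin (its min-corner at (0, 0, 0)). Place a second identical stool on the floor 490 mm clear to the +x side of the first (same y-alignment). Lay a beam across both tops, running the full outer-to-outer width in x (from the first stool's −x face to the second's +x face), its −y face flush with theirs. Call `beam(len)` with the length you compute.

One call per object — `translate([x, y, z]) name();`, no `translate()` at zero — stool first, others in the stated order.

stool();
translate([812, 0, 0]) stool();
translate([0, 0, 432]) beam(1134);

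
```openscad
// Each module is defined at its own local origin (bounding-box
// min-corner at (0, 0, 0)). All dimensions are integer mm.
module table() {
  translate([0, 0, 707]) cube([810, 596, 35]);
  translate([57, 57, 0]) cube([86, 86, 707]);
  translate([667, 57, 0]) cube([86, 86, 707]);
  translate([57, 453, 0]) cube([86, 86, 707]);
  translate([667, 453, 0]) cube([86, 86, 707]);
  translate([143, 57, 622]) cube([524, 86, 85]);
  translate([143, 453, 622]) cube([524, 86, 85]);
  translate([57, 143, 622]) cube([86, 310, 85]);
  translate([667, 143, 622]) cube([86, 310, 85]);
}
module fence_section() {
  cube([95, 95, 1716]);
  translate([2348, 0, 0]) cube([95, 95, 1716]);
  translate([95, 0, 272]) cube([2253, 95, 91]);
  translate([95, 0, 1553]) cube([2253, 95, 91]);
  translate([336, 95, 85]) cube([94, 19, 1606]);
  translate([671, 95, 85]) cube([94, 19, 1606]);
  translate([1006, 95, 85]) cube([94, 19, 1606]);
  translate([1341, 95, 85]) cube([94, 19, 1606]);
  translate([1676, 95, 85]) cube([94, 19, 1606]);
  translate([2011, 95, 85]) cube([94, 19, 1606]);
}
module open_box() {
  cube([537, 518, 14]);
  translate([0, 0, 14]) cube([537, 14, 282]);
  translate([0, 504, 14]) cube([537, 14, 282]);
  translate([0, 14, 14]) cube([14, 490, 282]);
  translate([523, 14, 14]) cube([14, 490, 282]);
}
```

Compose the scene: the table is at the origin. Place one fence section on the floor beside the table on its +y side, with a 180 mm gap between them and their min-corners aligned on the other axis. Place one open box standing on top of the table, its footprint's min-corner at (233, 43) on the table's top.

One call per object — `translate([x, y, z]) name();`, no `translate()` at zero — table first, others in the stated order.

table();
translate([0, 776, 0]) fence_section();
translate([233, 43, 742]) open_box();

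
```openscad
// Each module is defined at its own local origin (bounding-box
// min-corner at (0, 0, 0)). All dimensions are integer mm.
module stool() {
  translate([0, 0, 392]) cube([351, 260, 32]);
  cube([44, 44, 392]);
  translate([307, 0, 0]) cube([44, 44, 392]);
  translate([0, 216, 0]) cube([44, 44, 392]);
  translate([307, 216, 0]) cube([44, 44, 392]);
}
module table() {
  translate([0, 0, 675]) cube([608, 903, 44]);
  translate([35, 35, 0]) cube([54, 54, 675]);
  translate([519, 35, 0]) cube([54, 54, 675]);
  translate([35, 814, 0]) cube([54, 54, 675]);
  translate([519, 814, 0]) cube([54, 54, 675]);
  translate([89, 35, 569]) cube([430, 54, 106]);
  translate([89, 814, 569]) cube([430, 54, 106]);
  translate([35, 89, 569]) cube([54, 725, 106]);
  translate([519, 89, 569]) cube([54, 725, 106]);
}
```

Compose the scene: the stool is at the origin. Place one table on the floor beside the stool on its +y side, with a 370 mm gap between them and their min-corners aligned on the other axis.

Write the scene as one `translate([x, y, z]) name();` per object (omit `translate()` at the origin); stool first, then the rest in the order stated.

stool();
translate([0, 630, 0]) table();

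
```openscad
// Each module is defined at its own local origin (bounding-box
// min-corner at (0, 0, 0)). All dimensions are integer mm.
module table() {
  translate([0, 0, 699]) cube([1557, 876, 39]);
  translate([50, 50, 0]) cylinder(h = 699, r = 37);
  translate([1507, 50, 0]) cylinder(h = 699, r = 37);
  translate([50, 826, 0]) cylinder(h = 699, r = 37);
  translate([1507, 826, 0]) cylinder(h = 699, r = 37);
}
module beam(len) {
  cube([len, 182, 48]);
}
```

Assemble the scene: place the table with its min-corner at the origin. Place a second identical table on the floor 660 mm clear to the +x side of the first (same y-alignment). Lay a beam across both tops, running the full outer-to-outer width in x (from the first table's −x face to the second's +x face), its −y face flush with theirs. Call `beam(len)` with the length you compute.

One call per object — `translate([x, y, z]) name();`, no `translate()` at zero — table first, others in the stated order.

table();
translate([2217, 0, 0]) table();
translate([0, 0, 738]) beam(3774);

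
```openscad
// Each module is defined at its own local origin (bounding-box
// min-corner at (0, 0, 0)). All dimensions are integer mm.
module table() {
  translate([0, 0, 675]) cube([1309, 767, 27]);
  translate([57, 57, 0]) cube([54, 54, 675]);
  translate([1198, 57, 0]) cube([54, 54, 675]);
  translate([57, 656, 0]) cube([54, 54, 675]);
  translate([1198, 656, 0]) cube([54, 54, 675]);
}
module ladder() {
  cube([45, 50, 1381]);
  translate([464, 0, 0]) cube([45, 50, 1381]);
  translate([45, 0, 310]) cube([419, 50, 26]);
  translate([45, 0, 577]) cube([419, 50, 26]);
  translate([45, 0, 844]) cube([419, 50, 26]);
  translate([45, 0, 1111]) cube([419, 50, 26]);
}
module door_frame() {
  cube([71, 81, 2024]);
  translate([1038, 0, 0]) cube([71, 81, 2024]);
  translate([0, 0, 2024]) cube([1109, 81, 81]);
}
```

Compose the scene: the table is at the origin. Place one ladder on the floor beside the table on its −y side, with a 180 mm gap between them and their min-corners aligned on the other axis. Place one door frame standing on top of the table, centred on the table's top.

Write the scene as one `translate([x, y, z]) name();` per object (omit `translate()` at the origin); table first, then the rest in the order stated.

table();
translate([0, -230, 0]) ladder();
translate([100, 343, 702]) door_frame();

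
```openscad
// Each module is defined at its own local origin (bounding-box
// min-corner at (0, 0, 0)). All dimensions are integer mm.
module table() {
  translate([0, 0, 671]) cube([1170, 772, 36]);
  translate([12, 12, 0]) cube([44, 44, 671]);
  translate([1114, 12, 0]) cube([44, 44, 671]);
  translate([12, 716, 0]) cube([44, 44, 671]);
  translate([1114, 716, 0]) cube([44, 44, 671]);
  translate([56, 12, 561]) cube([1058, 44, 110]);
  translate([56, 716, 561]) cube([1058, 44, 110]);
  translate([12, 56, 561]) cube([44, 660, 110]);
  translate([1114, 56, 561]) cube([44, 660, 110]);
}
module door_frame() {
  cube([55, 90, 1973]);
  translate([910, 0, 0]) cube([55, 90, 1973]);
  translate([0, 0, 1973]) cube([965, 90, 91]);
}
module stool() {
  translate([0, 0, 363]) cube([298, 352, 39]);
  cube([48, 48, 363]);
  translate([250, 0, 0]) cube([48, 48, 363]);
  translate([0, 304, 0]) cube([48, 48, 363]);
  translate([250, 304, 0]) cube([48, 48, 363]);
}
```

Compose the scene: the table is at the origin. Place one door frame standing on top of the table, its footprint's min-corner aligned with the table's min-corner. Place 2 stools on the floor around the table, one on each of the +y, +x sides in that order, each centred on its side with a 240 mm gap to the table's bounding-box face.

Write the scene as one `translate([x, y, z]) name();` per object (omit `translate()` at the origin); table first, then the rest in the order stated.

table();
translate([0, 0, 707]) door_frame();
translate([436, 1012, 0]) stool();
translate([1410, 210, 0]) stool();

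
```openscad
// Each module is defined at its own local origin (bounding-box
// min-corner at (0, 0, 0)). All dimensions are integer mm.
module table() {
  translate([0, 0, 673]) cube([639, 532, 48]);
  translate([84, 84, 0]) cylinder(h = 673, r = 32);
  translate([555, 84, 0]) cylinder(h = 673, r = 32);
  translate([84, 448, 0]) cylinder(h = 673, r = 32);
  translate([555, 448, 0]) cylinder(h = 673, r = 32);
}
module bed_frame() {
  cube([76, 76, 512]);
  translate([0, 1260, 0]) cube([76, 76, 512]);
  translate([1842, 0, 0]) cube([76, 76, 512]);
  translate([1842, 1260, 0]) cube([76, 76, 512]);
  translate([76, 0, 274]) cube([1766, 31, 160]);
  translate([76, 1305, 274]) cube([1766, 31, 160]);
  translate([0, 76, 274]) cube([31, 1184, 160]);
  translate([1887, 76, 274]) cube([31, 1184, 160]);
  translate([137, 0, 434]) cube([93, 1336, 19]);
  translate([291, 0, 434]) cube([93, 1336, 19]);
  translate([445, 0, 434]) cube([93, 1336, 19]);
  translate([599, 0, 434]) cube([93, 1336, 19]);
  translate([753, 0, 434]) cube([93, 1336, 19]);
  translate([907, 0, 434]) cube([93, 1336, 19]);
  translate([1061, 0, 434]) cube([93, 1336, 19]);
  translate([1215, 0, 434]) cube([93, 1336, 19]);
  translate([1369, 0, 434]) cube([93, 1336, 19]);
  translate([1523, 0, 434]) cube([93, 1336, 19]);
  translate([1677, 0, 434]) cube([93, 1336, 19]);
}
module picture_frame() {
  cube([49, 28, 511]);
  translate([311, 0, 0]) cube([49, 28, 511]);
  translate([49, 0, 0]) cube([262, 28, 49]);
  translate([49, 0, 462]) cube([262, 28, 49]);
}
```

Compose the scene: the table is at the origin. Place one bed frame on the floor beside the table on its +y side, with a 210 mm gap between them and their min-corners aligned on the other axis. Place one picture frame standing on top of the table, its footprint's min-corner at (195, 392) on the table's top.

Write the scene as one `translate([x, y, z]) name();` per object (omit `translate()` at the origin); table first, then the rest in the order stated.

table();
translate([0, 742, 0]) bed_frame();
translate([195, 392, 721]) picture_frame();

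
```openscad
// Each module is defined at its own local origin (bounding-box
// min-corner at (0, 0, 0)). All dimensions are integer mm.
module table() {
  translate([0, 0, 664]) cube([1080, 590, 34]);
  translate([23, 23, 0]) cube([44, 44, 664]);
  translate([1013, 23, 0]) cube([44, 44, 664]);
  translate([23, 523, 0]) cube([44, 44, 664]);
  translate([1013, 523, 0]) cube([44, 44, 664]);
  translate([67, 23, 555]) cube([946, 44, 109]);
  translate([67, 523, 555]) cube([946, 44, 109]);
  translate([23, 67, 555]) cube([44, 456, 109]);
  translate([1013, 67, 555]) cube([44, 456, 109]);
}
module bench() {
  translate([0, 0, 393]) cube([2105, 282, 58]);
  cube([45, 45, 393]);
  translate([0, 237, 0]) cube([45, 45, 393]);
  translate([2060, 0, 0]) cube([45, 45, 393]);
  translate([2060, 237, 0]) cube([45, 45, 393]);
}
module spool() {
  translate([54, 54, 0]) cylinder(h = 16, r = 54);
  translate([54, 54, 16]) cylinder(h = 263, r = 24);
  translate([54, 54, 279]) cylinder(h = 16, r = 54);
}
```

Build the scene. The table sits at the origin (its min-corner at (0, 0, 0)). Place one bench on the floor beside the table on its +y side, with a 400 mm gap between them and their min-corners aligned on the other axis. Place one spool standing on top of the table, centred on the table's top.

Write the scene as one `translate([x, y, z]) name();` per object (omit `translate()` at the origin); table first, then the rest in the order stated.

table();
translate([0, 990, 0]) bench();
translate([486, 241, 698]) spool();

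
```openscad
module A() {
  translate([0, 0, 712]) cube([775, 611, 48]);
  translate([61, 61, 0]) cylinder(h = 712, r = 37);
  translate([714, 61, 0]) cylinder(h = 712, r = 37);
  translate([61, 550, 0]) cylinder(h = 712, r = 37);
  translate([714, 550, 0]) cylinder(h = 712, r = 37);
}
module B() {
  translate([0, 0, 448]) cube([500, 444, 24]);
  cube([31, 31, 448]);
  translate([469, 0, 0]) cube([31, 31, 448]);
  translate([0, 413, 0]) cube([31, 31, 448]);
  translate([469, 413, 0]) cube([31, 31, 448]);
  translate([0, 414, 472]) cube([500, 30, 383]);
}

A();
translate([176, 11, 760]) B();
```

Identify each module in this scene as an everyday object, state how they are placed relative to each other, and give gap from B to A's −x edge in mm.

The chair's min-x is at 176; the table's min-x is 0; gap = 176 mm.

A is a table. B is a chair. The chair is on top of the table. The gap from the chair to the table's −x edge is 176 mm.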